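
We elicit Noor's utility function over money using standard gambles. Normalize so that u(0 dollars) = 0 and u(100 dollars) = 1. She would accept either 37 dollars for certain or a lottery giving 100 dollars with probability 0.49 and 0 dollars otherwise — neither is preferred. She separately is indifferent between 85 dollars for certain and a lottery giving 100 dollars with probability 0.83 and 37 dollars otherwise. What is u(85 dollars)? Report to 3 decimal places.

0.913

First, u(37 dollars) = 0.49·u(100 dollars) + 0.51·u(0 dollars) = 0.49.
The second indifference gives u(85 dollars) = 0.83·u(100 dollars) + 0.17·u(37 dollars) = 0.83·1.00 + 0.17·0.49 = 0.9133.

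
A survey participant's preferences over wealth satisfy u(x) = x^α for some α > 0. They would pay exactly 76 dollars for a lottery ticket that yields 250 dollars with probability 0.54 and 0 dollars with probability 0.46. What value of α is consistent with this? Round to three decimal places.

α ≈ 0.517

The lottery's expected utility is 0.54·u(250) + 0.46·u(0) = 0.54·250^α (since u(0) = 0 for α > 0).
Equating: 76^α = 0.54·250^α, i.e. 0.3040^α = 0.54.
Take logs: α = ln 0.54 / ln(76/250) ≈ 0.51749.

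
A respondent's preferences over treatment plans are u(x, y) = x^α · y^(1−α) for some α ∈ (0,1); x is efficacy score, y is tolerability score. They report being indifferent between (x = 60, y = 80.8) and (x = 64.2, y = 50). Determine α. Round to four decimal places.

The Cobb–Douglas utilities coincide, so 60^α·80.8^(1−α) = 64.2^α·50^(1−α).
Rearrange to (60/64.2)^α = (50/80.8)^(1−α) and take logs: α·-0.0676586 = (1−α)·-0.4799540.
With A = -0.0676586 and B = -0.4799540: α·A = (1−α)·B, so α = B/(A+B) = -0.4799540/-0.5476126 ≈ 0.8764.

α ≈ 0.8764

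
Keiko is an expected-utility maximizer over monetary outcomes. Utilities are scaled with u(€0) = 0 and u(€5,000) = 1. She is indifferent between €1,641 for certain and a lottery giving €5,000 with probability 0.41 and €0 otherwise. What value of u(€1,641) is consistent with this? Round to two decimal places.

The indifference gives u(€1,641) = 0.41·u(€5,000) + 0.59·u(€0) = 0.41·1 + 0.59·0 = 0.41.

0.41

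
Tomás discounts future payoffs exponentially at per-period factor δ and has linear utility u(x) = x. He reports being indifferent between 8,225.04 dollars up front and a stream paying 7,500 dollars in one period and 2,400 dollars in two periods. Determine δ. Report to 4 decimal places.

δ ≈ 0.8600

Present value of the stream is 7500·δ + 2400·δ². Indifference gives 7500δ + 2400δ² = 8225.04.
So 2400δ² + 7500δ − 8225.04 = 0.
By the quadratic formula (taking the positive root), δ = (−7500 + √135210384.00) / 4800 ≈ 0.8600.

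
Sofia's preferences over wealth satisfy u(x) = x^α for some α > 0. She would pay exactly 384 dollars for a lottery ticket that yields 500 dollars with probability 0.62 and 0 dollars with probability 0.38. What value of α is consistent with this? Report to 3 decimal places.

The lottery's expected utility is 0.62·u(500) + 0.38·u(0) = 0.62·500^α (since u(0) = 0 for α > 0).
Equating: 384^α = 0.62·500^α, i.e. 0.7680^α = 0.62.
Taking logs: α·ln(384/500) = ln(0.62), so α = -0.478036 / -0.263966 ≈ 1.811.

α ≈ 1.811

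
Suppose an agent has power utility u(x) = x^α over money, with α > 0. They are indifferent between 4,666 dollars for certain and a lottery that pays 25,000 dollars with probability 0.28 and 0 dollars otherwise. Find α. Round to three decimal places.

α ≈ 0.758

The lottery's expected utility is 0.28·u(25000) + 0.72·u(0) = 0.28·25000^α (since u(0) = 0 for α > 0).
Setting u(4666) equal to that: 4666^α = 0.28·25000^α ⇒ (4666/25000)^α = 0.28.
α = ln(0.28) / ln(4666/25000) = -1.272966/-1.678574 ≈ 0.758.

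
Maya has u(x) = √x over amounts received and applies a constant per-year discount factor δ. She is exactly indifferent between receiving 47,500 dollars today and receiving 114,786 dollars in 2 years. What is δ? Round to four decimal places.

Indifference means u(47500) = δ^2 · u(114786), so δ^2 = u(47500)/u(114786).
Since u(x) = √x, δ^2 = √(47500/114786) = 0.64328.
Taking the square root: δ = 0.64328^(1/2) ≈ 0.8020.

δ ≈ 0.8020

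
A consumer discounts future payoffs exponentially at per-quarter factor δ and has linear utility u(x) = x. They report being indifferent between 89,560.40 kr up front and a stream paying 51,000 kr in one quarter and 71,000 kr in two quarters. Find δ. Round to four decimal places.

δ ≈ 0.8200

Present value of the stream is 51000·δ + 71000·δ². Indifference gives 51000δ + 71000δ² = 89560.40.
That is, 71000δ² + 51000δ − 89560.40 = 0, a quadratic in δ.
δ = (−51000 + √(51000² + 4·71000·89560.40)) / (2·71000) = (−51000 + √28036153600.00) / 142000 ≈ 0.8200.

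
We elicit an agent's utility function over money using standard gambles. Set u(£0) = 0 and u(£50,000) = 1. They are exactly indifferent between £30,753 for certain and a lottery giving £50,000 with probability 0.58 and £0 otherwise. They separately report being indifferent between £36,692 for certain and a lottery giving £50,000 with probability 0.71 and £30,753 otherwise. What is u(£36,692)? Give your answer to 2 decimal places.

From the first indifference, u(£30,753) = 0.58·u(£50,000) + 0.42·u(£0) = 0.58·1 + 0.42·0 = 0.58.
The second indifference gives u(£36,692) = 0.71·u(£50,000) + 0.29·u(£30,753) = 0.71·1.00 + 0.29·0.58 = 0.8782.

0.88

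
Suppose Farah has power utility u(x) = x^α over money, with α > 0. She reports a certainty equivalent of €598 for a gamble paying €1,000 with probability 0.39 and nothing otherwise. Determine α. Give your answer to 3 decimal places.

Since u(0) = 0, the lottery's EU is 0.39·1000^α.
Equating: 598^α = 0.39·1000^α, i.e. 0.5980^α = 0.39.
Taking logs: α·ln(598/1000) = ln(0.39), so α = -0.941609 / -0.514165 ≈ 1.831.

α ≈ 1.831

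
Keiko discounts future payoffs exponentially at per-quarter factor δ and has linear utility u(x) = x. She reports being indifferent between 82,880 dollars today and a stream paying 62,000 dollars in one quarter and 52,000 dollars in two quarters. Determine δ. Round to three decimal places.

The stream is worth 62000δ + 52000δ² today, so 62000δ + 52000δ² = 82880.
That is, 52000δ² + 62000δ − 82880 = 0, a quadratic in δ.
By the quadratic formula (taking the positive root), δ = (−62000 + √21083040000.00) / 104000 ≈ 0.800.

δ ≈ 0.800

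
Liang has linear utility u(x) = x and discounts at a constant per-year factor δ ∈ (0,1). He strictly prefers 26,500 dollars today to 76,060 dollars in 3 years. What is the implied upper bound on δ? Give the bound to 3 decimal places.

Comparing present values: 26500 > δ^3·76060.
Hence δ^3 < 26500/76060 = 0.34841, and x ↦ x^(1/3) is increasing on (0,∞).
δ < 0.34841^(1/3) = 0.704.

δ < 0.704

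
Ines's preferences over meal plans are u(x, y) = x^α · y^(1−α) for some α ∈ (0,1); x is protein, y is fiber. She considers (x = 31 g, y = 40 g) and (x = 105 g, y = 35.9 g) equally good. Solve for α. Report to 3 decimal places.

α ≈ 0.081

Indifference: 31^α · 40^(1−α) = 105^α · 35.9^(1−α).
(31/105)^α = (35.9/40)^(1−α); take logs: α·ln(31/105) = (1−α)·ln(35.9/40), i.e. α·-1.219973 = (1−α)·-0.108142.
Thus α·(-1.328115) = -0.108142, so α = -0.108142/-1.328115 ≈ 0.081.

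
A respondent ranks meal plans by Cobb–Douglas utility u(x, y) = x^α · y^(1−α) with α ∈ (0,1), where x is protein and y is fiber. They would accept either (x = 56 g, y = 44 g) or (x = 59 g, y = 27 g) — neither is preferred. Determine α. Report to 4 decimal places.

α ≈ 0.9035

The Cobb–Douglas utilities coincide, so 56^α·44^(1−α) = 59^α·27^(1−α).
Taking logs: α·ln 56 + (1−α)·ln 44 = α·ln 59 + (1−α)·ln 27, i.e. α·-0.0521858 = (1−α)·-0.4883528.
With A = -0.0521858 and B = -0.4883528: α·A = (1−α)·B, so α = B/(A+B) = -0.4883528/-0.5405386 ≈ 0.9035.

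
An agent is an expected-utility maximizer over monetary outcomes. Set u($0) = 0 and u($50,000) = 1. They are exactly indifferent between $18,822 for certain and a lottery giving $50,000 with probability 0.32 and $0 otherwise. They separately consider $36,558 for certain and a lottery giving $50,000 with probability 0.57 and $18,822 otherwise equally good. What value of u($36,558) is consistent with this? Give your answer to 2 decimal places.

From the first indifference, u($18,822) = 0.32·u($50,000) + 0.68·u($0) = 0.32·1 + 0.68·0 = 0.32.
The second indifference gives u($36,558) = 0.57·u($50,000) + 0.43·u($18,822) = 0.57·1.00 + 0.43·0.32 = 0.7076.

0.71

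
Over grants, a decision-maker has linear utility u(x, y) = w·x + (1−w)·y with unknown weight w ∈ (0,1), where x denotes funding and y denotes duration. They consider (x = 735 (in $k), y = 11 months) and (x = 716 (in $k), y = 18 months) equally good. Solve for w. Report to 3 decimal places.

w = 0.269

u(735,11) = u(716,18) means w·735 + (1−w)·11 = w·716 + (1−w)·18.
Collecting terms: w·19 = (1−w)·7.
The marginal rate of substitution is 7/19, so w = 7/(19+7) = 0.269.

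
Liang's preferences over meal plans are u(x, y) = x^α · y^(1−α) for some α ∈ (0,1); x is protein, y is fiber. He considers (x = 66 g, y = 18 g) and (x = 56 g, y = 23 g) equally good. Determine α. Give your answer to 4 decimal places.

α ≈ 0.5987

The Cobb–Douglas utilities coincide, so 66^α·18^(1−α) = 56^α·23^(1−α).
(66/56)^α = (23/18)^(1−α); take logs: α·ln(66/56) = (1−α)·ln(23/18), i.e. α·0.1643031 = (1−α)·0.2451225.
With A = 0.1643031 and B = 0.2451225: α·A = (1−α)·B, so α = B/(A+B) = 0.2451225/0.4094256 ≈ 0.5987.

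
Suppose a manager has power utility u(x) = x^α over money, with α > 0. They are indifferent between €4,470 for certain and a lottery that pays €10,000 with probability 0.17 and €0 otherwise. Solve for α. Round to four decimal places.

α ≈ 2.2007

Since u(0) = 0, the lottery's EU is 0.17·10000^α.
Setting u(4470) equal to that: 4470^α = 0.17·10000^α ⇒ (4470/10000)^α = 0.17.
Take logs: α = ln 0.17 / ln(4470/10000) ≈ 2.200651.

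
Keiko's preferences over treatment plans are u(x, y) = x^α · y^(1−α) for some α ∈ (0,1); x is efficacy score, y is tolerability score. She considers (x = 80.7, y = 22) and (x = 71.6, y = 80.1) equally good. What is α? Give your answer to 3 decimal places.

Indifference: 80.7^α · 22^(1−α) = 71.6^α · 80.1^(1−α).
(80.7/71.6)^α = (80.1/22)^(1−α); take logs: α·ln(80.7/71.6) = (1−α)·ln(80.1/22), i.e. α·0.119644 = (1−α)·1.292233.
So α/(1−α) = (1.292233)/(0.119644) = 10.800650, and α = 10.800650/11.800650 ≈ 0.915.

α ≈ 0.915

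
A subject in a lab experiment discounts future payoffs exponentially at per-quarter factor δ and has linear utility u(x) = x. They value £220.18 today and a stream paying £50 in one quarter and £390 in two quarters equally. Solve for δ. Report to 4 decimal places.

Present value of the stream is 50·δ + 390·δ². Indifference gives 50δ + 390δ² = 220.18.
That is, 390δ² + 50δ − 220.18 = 0, a quadratic in δ.
The positive root is δ = [−50 + √(50² + 4·390·220.18)] / (2·390) = (−50 + 588.201)/780 ≈ 0.6900.

δ ≈ 0.6900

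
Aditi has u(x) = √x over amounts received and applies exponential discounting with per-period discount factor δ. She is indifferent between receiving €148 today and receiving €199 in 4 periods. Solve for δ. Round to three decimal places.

Equating discounted utilities: u(148) = δ^4·u(199) ⇒ δ^4 = u(148)/u(199).
Since u(x) = √x, δ^4 = √(148/199) = 0.86239.
So δ = 0.86239^(1/4) ≈ 0.964.

δ ≈ 0.964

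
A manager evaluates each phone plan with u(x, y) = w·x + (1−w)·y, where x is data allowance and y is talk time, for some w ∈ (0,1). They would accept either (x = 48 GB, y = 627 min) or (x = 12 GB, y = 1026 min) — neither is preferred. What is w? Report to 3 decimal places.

w = 0.917

Indifference: w·48 + (1−w)·627 = w·12 + (1−w)·1026.
Rearranging, 36·w − 399·(1−w) = 0.
Hence w = 399/(36+399) = 399/435 = 0.917.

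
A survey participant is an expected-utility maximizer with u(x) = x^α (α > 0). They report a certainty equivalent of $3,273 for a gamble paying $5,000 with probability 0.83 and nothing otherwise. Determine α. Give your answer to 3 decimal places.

The lottery's expected utility is 0.83·u(5000) + 0.17·u(0) = 0.83·5000^α (since u(0) = 0 for α > 0).
Setting u(3273) equal to that: 3273^α = 0.83·5000^α ⇒ (3273/5000)^α = 0.83.
Taking logs: α·ln(3273/5000) = ln(0.83), so α = -0.186330 / -0.423731 ≈ 0.440.

α ≈ 0.440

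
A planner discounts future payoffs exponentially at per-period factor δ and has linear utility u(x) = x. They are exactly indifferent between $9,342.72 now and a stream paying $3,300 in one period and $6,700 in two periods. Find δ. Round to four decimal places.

δ ≈ 0.9600

Present value of the stream is 3300·δ + 6700·δ². Indifference gives 3300δ + 6700δ² = 9342.72.
That is, 6700δ² + 3300δ − 9342.72 = 0, a quadratic in δ.
δ = (−3300 + √(3300² + 4·6700·9342.72)) / (2·6700) = (−3300 + √261274896.00) / 13400 ≈ 0.9600.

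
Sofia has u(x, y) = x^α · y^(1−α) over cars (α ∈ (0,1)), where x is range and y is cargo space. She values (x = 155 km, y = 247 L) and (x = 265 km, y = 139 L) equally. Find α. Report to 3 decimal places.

The Cobb–Douglas utilities coincide, so 155^α·247^(1−α) = 265^α·139^(1−α).
(155/265)^α = (139/247)^(1−α); take logs: α·ln(155/265) = (1−α)·ln(139/247), i.e. α·-0.536305 = (1−α)·-0.574914.
So α/(1−α) = (-0.574914)/(-0.536305) = 1.071991, and α = 1.071991/2.071991 ≈ 0.517.

α ≈ 0.517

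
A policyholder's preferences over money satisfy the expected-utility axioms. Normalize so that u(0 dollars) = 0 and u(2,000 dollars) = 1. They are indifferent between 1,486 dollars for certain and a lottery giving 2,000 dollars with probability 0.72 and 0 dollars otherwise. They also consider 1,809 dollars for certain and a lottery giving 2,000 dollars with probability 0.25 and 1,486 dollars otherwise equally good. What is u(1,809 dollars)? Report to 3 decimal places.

0.790

First, u(1,486 dollars) = 0.72·u(2,000 dollars) + 0.28·u(0 dollars) = 0.72.
The second indifference gives u(1,809 dollars) = 0.25·u(2,000 dollars) + 0.75·u(1,486 dollars) = 0.25·1.00 + 0.75·0.72 = 0.7900.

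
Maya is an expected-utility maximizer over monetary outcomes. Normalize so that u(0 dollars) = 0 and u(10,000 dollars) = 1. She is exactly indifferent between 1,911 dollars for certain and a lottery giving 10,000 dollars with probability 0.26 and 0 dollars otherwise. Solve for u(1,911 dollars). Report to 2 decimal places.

0.26

By the standard-gamble method, u(1,911 dollars) is just the indifference probability on the best outcome: 0.26.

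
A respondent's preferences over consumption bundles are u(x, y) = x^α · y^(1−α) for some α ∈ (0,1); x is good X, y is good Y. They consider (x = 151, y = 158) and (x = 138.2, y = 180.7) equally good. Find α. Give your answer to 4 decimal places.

α ≈ 0.6025

Set the two utilities equal: 151^α·158^(1−α) = 138.2^α·180.7^(1−α).
(151/138.2)^α = (180.7/158)^(1−α); take logs: α·ln(151/138.2) = (1−α)·ln(180.7/158), i.e. α·0.0885779 = (1−α)·0.1342432.
With A = 0.0885779 and B = 0.1342432: α·A = (1−α)·B, so α = B/(A+B) = 0.1342432/0.2228211 ≈ 0.6025.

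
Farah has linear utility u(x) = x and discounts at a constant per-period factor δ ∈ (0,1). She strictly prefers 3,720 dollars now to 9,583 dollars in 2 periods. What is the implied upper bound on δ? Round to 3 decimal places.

Comparing present values: 3720 > δ^2·9583.
Hence δ^2 < 3720/9583 = 0.38819, and x ↦ x^(1/2) is increasing on (0,∞).
δ < (3720/9583)^(1/2) ≈ 0.623.

δ < 0.623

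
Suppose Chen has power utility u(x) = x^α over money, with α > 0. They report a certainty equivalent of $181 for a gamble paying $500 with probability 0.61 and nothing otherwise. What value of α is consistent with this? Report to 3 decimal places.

Since u(0) = 0, the lottery's EU is 0.61·500^α.
Equating: 181^α = 0.61·500^α, i.e. 0.3620^α = 0.61.
α = ln(0.61) / ln(181/500) = -0.494296/-1.016111 ≈ 0.486.

α ≈ 0.486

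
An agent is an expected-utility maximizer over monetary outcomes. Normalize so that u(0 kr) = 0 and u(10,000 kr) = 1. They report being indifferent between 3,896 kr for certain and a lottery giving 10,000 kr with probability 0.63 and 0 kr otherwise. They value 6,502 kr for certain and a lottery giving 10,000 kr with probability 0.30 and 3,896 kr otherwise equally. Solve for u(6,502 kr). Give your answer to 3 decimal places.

0.741

From the first indifference, u(3,896 kr) = 0.63·u(10,000 kr) + 0.37·u(0 kr) = 0.63·1 + 0.37·0 = 0.63.
The second indifference gives u(6,502 kr) = 0.30·u(10,000 kr) + 0.70·u(3,896 kr) = 0.30·1.00 + 0.70·0.63 = 0.7410.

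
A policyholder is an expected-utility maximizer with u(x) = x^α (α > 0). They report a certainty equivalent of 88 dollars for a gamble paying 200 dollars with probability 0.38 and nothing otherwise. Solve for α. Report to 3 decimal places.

α ≈ 1.179

EU(lottery) = 0.38·200^α + 0.62·0 = 0.38·200^α.
Indifference: 88^α = 0.38·200^α, so (88/200)^α = 0.38.
Taking logs: α·ln(88/200) = ln(0.38), so α = -0.967584 / -0.820981 ≈ 1.179.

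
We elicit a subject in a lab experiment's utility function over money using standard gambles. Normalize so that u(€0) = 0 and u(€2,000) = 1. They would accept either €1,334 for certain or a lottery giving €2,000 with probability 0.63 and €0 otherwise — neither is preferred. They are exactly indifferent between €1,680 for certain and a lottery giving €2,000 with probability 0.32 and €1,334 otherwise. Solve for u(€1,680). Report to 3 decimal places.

First, u(€1,334) = 0.63·u(€2,000) + 0.37·u(€0) = 0.63.
Chaining: u(€1,680) = 0.32·1.00 + 0.68·0.63 = 0.7484.

0.748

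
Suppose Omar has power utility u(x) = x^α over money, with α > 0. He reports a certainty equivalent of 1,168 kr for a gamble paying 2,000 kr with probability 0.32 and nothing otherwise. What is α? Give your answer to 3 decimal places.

α ≈ 2.118

The lottery's expected utility is 0.32·u(2000) + 0.68·u(0) = 0.32·2000^α (since u(0) = 0 for α > 0).
Indifference: 1168^α = 0.32·2000^α, so (1168/2000)^α = 0.32.
Take logs: α = ln 0.32 / ln(1168/2000) ≈ 2.11848.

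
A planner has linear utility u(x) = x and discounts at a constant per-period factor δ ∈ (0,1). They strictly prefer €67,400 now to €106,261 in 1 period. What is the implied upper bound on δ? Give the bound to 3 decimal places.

δ < 0.634

Comparing present values: 67400 > δ·106261.
So δ < 67400/106261 = 0.63429.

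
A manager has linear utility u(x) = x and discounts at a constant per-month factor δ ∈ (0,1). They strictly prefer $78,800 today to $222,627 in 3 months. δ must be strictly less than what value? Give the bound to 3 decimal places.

Under u(x) = x this choice says 78800 > δ^3·222627.
So δ^3 < 78800/222627 = 0.35396; taking the cube root of both positive sides preserves the inequality.
δ < (78800/222627)^(1/3) ≈ 0.707.

δ < 0.707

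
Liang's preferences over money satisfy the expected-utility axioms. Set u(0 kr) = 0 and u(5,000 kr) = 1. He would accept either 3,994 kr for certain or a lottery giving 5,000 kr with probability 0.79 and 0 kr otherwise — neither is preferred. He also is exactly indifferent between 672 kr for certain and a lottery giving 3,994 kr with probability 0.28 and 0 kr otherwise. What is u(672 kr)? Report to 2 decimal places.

0.22

The first gamble pins u(3,994 kr): it must equal 0.79·1 + 0.21·0 = 0.79.
The second indifference gives u(672 kr) = 0.28·u(3,994 kr) + 0.72·u(0 kr) = 0.28·0.79 + 0.72·0.00 = 0.2212.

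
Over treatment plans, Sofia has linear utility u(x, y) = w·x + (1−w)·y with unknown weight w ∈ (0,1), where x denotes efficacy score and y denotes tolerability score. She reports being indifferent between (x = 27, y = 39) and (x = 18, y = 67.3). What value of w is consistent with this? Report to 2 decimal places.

Indifference: w·27 + (1−w)·39 = w·18 + (1−w)·67.3.
Collecting terms: w·9 = (1−w)·28.3.
So w/(1−w) = 28.3/9 = 3.1444, giving w = 28.3/(9+28.3) = 0.76.

w = 0.76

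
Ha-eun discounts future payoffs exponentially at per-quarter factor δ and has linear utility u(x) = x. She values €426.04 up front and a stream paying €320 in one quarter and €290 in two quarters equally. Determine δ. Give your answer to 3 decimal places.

δ ≈ 0.780

Present value of the stream is 320·δ + 290·δ². Indifference gives 320δ + 290δ² = 426.04.
Rearranged: 290δ² + 320δ − 426.04 = 0.
By the quadratic formula (taking the positive root), δ = (−320 + √596606.40) / 580 ≈ 0.780.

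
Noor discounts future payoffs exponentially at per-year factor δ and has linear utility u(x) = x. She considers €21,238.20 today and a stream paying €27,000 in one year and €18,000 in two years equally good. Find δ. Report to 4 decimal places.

Present value of the stream is 27000·δ + 18000·δ². Indifference gives 27000δ + 18000δ² = 21238.20.
That is, 18000δ² + 27000δ − 21238.20 = 0, a quadratic in δ.
δ = (−27000 + √(27000² + 4·18000·21238.20)) / (2·18000) = (−27000 + √2258150400.00) / 36000 ≈ 0.5700.

δ ≈ 0.5700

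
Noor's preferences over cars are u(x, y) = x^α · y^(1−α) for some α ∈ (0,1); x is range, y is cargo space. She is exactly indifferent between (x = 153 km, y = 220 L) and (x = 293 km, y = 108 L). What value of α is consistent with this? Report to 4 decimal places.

α ≈ 0.5227

The Cobb–Douglas utilities coincide, so 153^α·220^(1−α) = 293^α·108^(1−α).
Rearrange to (153/293)^α = (108/220)^(1−α) and take logs: α·-0.6497347 = (1−α)·-0.7114963.
Thus α·(-1.3612310) = -0.7114963, so α = -0.7114963/-1.3612310 ≈ 0.5227.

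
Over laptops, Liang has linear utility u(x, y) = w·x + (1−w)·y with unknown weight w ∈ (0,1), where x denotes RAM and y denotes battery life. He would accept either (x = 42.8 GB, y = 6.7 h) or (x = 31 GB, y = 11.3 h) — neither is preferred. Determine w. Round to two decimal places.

Indifference: w·42.8 + (1−w)·6.7 = w·31 + (1−w)·11.3.
Collecting terms: w·11.8 = (1−w)·4.6.
The marginal rate of substitution is 4.6/11.8, so w = 4.6/(11.8+4.6) = 0.28.

w = 0.28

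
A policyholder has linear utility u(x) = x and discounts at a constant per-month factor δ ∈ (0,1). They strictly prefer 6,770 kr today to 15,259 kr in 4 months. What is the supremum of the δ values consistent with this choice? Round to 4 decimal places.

δ < 0.8161

The preference means 6770 > δ^4·15259.
So δ^4 < 6770/15259 = 0.44367; taking the 4th root of both positive sides preserves the inequality.
δ < 0.44367^(1/4) = 0.8161.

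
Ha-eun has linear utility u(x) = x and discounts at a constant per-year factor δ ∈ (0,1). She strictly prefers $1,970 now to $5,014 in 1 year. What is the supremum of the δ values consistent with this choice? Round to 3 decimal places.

Comparing present values: 1970 > δ·5014.
Dividing through by 5014 gives δ < 0.39290.

δ < 0.393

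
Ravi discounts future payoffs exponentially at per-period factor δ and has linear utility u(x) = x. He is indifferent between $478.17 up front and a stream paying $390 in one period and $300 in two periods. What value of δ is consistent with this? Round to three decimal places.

Present value of the stream is 390·δ + 300·δ². Indifference gives 390δ + 300δ² = 478.17.
Rearranged: 300δ² + 390δ − 478.17 = 0.
The positive root is δ = [−390 + √(390² + 4·300·478.17)] / (2·300) = (−390 + 852.000)/600 ≈ 0.770.

δ ≈ 0.770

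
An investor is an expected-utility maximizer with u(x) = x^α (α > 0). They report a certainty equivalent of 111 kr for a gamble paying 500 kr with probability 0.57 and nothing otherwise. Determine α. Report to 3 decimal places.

α ≈ 0.373

The lottery's expected utility is 0.57·u(500) + 0.43·u(0) = 0.57·500^α (since u(0) = 0 for α > 0).
Setting u(111) equal to that: 111^α = 0.57·500^α ⇒ (111/500)^α = 0.57.
Take logs: α = ln 0.57 / ln(111/500) ≈ 0.37348.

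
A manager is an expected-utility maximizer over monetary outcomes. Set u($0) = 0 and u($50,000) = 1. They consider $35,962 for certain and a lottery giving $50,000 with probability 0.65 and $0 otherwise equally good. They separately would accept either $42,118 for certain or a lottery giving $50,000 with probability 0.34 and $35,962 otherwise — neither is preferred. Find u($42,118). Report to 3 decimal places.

From the first indifference, u($35,962) = 0.65·u($50,000) + 0.35·u($0) = 0.65·1 + 0.35·0 = 0.65.
Then u($42,118) = 0.34·u($50,000) + 0.66·u($35,962) = 0.34·1.00 + 0.66·0.65 = 0.7690.

0.769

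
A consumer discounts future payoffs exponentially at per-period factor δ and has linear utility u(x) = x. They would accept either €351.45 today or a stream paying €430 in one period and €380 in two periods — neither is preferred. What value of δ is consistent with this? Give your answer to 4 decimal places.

δ ≈ 0.5500

Present value of the stream is 430·δ + 380·δ². Indifference gives 430δ + 380δ² = 351.45.
So 380δ² + 430δ − 351.45 = 0.
The positive root is δ = [−430 + √(430² + 4·380·351.45)] / (2·380) = (−430 + 848.000)/760 ≈ 0.5500.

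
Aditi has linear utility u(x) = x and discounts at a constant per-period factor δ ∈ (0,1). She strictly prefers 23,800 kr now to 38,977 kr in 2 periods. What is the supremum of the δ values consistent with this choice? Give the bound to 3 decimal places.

Under u(x) = x this choice says 23800 > δ^2·38977.
Dividing by 38977: δ^2 < 0.61062. Both sides are positive, so the square root keeps the direction.
δ < 0.61062^(1/2) = 0.781.

δ < 0.781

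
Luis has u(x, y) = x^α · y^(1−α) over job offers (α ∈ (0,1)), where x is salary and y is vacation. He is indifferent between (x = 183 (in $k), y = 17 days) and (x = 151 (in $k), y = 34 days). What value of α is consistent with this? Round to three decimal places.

The Cobb–Douglas utilities coincide, so 183^α·17^(1−α) = 151^α·34^(1−α).
Taking logs: α·ln 183 + (1−α)·ln 17 = α·ln 151 + (1−α)·ln 34, i.e. α·0.192206 = (1−α)·0.693147.
So α/(1−α) = (0.693147)/(0.192206) = 3.606271, and α = 3.606271/4.606271 ≈ 0.783.

α ≈ 0.783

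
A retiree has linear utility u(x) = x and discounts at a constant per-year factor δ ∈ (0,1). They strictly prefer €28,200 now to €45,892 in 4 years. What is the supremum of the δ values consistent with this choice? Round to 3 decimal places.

δ < 0.885

The preference means 28200 > δ^4·45892.
Hence δ^4 < 28200/45892 = 0.61449, and x ↦ x^(1/4) is increasing on (0,∞).
δ < 0.61449^(1/4) = 0.885.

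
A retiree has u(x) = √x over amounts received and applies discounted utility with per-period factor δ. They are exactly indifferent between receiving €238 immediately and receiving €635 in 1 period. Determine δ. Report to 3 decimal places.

δ ≈ 0.612

The payoff in 1 period is discounted by δ, so u(238) = δ·u(635) and δ = u(238)/u(635).
Since u(x) = √x, δ = √(238/635) = 0.61221.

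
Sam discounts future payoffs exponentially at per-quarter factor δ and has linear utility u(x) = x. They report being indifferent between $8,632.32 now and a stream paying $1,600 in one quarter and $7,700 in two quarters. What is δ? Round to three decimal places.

δ ≈ 0.960

Equating present values: 8632.32 = 1600δ + 7700δ².
So 7700δ² + 1600δ − 8632.32 = 0.
δ = (−1600 + √(1600² + 4·7700·8632.32)) / (2·7700) = (−1600 + √268435456.00) / 15400 ≈ 0.960.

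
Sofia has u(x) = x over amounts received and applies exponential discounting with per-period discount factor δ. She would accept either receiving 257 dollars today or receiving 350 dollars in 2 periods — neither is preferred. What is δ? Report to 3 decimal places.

δ ≈ 0.857

Indifference means u(257) = δ^2 · u(350), so δ^2 = u(257)/u(350).
With u(x) = x: δ^2 = 257/350 = 0.73429.
Taking the square root: δ = 0.73429^(1/2) ≈ 0.857.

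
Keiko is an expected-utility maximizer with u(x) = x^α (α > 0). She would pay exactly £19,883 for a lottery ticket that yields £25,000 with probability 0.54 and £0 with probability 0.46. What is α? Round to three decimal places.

EU(lottery) = 0.54·25000^α + 0.46·0 = 0.54·25000^α.
Equating: 19883^α = 0.54·25000^α, i.e. 0.7953^α = 0.54.
Take logs: α = ln 0.54 / ln(19883/25000) ≈ 2.69064.

α ≈ 2.691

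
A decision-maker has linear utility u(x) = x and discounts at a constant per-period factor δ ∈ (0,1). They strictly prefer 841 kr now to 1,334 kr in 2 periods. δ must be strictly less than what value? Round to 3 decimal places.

δ < 0.794

The preference means 841 > δ^2·1334.
So δ^2 < 841/1334 = 0.63043; taking the square root of both positive sides preserves the inequality.
δ < (841/1334)^(1/2) ≈ 0.794.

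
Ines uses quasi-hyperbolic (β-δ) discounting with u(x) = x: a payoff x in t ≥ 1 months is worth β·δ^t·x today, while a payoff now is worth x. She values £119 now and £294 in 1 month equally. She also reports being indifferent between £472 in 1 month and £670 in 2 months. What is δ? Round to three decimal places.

The second indifference involves only future payoffs, so β cancels: β·δ^1·472 = β·δ^2·670, giving δ = 472/670 = 0.70448.

δ ≈ 0.704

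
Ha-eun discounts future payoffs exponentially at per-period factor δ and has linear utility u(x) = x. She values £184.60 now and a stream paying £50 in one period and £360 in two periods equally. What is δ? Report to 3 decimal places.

The stream is worth 50δ + 360δ² today, so 50δ + 360δ² = 184.60.
Rearranged: 360δ² + 50δ − 184.60 = 0.
The positive root is δ = [−50 + √(50² + 4·360·184.60)] / (2·360) = (−50 + 518.000)/720 ≈ 0.650.

δ ≈ 0.650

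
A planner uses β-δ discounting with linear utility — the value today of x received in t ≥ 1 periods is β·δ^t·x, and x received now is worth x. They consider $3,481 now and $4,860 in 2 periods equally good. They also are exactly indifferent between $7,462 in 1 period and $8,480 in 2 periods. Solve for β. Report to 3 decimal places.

β ≈ 0.925

The second indifference involves only future payoffs, so β cancels: β·δ^1·7462 = β·δ^2·8480, giving δ = 7462/8480 = 0.87995.
Substituting δ into 3481 = β·δ^2·4860: β = 3481/(3763.181) ≈ 0.925.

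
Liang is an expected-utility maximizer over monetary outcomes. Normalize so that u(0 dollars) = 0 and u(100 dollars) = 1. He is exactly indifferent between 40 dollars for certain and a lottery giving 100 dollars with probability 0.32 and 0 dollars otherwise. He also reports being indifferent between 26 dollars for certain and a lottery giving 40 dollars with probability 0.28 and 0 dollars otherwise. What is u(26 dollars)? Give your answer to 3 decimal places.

0.090

The first gamble pins u(40 dollars): it must equal 0.32·1 + 0.68·0 = 0.32.
Then u(26 dollars) = 0.28·u(40 dollars) + 0.72·u(0 dollars) = 0.28·0.32 + 0.72·0.00 = 0.0896.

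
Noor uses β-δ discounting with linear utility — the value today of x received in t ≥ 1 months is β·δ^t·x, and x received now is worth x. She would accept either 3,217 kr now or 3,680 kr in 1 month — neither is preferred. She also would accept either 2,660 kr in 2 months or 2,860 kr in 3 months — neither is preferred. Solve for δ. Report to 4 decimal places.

δ ≈ 0.9301

The second indifference involves only future payoffs, so β cancels: β·δ^2·2660 = β·δ^3·2860, giving δ = 2660/2860 = 0.93007.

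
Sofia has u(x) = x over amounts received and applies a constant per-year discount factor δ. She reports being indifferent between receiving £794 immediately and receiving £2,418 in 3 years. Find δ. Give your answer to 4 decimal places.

The payoff in 3 years is discounted by δ^3, so u(794) = δ^3·u(2418) and δ^3 = u(794)/u(2418).
With u(x) = x: δ^3 = 794/2418 = 0.32837.
Hence δ = (0.32837)^(1/3) = 0.689903.

δ ≈ 0.6899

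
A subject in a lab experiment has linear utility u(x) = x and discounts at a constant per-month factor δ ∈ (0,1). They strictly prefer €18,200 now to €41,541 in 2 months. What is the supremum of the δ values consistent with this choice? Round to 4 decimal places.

Comparing present values: 18200 > δ^2·41541.
Hence δ^2 < 18200/41541 = 0.43812, and x ↦ x^(1/2) is increasing on (0,∞).
δ < 0.43812^(1/2) = 0.6619.

δ < 0.6619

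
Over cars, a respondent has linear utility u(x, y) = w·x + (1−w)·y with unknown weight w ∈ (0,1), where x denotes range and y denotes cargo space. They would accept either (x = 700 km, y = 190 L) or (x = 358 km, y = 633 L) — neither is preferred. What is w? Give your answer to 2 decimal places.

w = 0.56

Indifference: w·700 + (1−w)·190 = w·358 + (1−w)·633.
Rearranging, 342·w − 443·(1−w) = 0.
So w/(1−w) = 443/342 = 1.2953, giving w = 443/(342+443) = 0.56.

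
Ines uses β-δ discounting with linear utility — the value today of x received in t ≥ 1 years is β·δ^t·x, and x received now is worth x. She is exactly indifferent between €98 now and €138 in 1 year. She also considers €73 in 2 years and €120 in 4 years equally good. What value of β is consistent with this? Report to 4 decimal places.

β ≈ 0.9105

Both payoffs in the second observation are in the future, so β drops out: δ^2·73 = δ^4·120 ⇒ δ^2 = 73/120 = 0.60833, so δ = 0.77996.
The first indifference: 98 = β·δ·138, so β = 98/(δ·138) = 98/(0.77996·138) ≈ 0.9105.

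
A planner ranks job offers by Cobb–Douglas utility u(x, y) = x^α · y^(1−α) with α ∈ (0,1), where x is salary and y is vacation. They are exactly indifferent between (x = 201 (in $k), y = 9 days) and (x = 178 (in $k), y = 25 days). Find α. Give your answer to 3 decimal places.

α ≈ 0.894

Set the two utilities equal: 201^α·9^(1−α) = 178^α·25^(1−α).
Rearrange to (201/178)^α = (25/9)^(1−α) and take logs: α·0.121521 = (1−α)·1.021651.
Thus α·(1.143172) = 1.021651, so α = 1.021651/1.143172 ≈ 0.894.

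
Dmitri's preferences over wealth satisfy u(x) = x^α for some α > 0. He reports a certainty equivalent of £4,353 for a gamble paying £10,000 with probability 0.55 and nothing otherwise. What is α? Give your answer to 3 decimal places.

EU(lottery) = 0.55·10000^α + 0.45·0 = 0.55·10000^α.
Indifference: 4353^α = 0.55·10000^α, so (4353/10000)^α = 0.55.
Take logs: α = ln 0.55 / ln(4353/10000) ≈ 0.71880.

α ≈ 0.719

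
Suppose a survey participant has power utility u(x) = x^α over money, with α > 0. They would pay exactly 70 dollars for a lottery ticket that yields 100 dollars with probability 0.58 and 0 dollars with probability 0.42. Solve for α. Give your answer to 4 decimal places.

α ≈ 1.5272

Since u(0) = 0, the lottery's EU is 0.58·100^α.
Setting u(70) equal to that: 70^α = 0.58·100^α ⇒ (70/100)^α = 0.58.
α = ln(0.58) / ln(70/100) = -0.5447272/-0.3566749 ≈ 1.5272.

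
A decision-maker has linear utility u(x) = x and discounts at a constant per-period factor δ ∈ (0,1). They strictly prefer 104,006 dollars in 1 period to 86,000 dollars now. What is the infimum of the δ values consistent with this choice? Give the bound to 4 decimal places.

Under u(x) = x this choice says 86000 < δ·104006.
Dividing through by 104006 gives δ > 0.82688.

δ > 0.8269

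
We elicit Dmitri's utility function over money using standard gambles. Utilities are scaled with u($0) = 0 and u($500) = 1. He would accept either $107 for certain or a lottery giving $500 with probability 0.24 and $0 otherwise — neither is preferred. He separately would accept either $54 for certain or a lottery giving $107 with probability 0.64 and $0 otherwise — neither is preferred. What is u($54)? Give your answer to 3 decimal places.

0.154

From the first indifference, u($107) = 0.24·u($500) + 0.76·u($0) = 0.24·1 + 0.76·0 = 0.24.
Then u($54) = 0.64·u($107) + 0.36·u($0) = 0.64·0.24 + 0.36·0.00 = 0.1536.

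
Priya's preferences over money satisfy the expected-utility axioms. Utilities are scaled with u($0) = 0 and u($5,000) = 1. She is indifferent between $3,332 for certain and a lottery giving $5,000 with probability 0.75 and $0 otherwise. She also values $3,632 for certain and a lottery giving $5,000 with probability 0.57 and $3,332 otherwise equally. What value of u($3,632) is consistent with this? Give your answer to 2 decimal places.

From the first indifference, u($3,332) = 0.75·u($5,000) + 0.25·u($0) = 0.75·1 + 0.25·0 = 0.75.
Then u($3,632) = 0.57·u($5,000) + 0.43·u($3,332) = 0.57·1.00 + 0.43·0.75 = 0.8925.

0.89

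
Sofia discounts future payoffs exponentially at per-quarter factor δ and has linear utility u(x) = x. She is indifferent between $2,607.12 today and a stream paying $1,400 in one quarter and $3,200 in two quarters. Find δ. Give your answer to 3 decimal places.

Equating present values: 2607.12 = 1400δ + 3200δ².
Rearranged: 3200δ² + 1400δ − 2607.12 = 0.
The positive root is δ = [−1400 + √(1400² + 4·3200·2607.12)] / (2·3200) = (−1400 + 5944.000)/6400 ≈ 0.710.

δ ≈ 0.710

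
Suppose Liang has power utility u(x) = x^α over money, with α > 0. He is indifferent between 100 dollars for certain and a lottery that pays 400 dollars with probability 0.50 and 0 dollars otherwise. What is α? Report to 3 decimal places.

The lottery's expected utility is 0.50·u(400) + 0.50·u(0) = 0.50·400^α (since u(0) = 0 for α > 0).
Equating: 100^α = 0.50·400^α, i.e. 0.2500^α = 0.50.
Taking logs: α·ln(100/400) = ln(0.50), so α = -0.693147 / -1.386294 ≈ 0.500.

α ≈ 0.500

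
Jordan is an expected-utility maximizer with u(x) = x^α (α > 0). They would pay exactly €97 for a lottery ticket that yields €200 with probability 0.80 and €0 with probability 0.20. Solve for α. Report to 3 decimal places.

EU(lottery) = 0.80·200^α + 0.20·0 = 0.80·200^α.
Setting u(97) equal to that: 97^α = 0.80·200^α ⇒ (97/200)^α = 0.80.
α = ln(0.80) / ln(97/200) = -0.223144/-0.723606 ≈ 0.308.

α ≈ 0.308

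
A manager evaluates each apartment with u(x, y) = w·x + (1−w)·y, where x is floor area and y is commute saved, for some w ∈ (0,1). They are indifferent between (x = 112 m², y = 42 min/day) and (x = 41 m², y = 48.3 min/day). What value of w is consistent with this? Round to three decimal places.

Indifference: w·112 + (1−w)·42 = w·41 + (1−w)·48.3.
Collecting terms: w·71 = (1−w)·6.3.
Hence w = 6.3/(71+6.3) = 6.3/77.3 = 0.082.

w = 0.082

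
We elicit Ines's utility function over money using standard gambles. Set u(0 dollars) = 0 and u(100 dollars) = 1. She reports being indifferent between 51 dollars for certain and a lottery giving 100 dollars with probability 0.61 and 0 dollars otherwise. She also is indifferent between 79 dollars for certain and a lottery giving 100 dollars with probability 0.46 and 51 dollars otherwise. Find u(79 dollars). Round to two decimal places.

The first gamble pins u(51 dollars): it must equal 0.61·1 + 0.39·0 = 0.61.
Chaining: u(79 dollars) = 0.46·1.00 + 0.54·0.61 = 0.7894.

0.79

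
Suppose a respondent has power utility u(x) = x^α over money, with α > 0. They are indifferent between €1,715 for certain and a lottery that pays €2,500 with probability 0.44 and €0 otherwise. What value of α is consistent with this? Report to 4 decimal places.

α ≈ 2.1784

The lottery's expected utility is 0.44·u(2500) + 0.56·u(0) = 0.44·2500^α (since u(0) = 0 for α > 0).
Setting u(1715) equal to that: 1715^α = 0.44·2500^α ⇒ (1715/2500)^α = 0.44.
α = ln(0.44) / ln(1715/2500) = -0.8209806/-0.3768777 ≈ 2.1784.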